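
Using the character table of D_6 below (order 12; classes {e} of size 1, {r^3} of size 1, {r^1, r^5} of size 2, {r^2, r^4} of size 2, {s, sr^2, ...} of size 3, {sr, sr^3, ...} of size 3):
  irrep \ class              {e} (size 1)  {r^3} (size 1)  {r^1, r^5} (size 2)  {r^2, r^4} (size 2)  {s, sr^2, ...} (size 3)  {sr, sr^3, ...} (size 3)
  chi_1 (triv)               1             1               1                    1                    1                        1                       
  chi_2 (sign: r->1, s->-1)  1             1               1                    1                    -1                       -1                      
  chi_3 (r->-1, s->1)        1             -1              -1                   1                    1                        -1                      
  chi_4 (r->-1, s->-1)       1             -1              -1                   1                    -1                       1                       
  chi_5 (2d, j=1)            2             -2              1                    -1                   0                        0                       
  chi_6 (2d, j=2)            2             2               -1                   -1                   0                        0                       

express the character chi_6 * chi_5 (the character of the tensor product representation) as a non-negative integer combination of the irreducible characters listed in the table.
chi_6 tensor chi_5 = chi_3 + chi_4 + chi_5 (all other irreducibles have multiplicity 0).

Working: The character of a tensor product is the pointwise product (chi_6 * chi_5)(C) = chi_6(C) * chi_5(C):
  {e}: (2)*(2), {r^3}: (2)*(-2), {r^1, r^5}: (-1)*(1), {r^2, r^4}: (-1)*(-1), {s, sr^2, ...}: (0)*(0), {sr, sr^3, ...}: (0)*(0)
so (chi_6 * chi_5) takes values
  {e} -> 4, {r^3} -> -4, {r^1, r^5} -> -1, {r^2, r^4} -> 1, {s, sr^2, ...} -> 0, {sr, sr^3, ...} -> 0.
Now take the inner product of this character with each irreducible chi from the table, <chi_6*chi_5, chi> = (1/12) sum_C |C| (chi_6*chi_5)(C) conj(chi(C)):
  <chi_6*chi_5, chi_1> = (1/12)[1*(4)*conj(1) + 1*(-4)*conj(1) + 2*(-1)*conj(1) + 2*(1)*conj(1) + 3*(0)*conj(1) + 3*(0)*conj(1)]
      = (1/12)[(4) + (-4) + (-2) + (2) + (0) + (0)] = 0/12 = 0
  <chi_6*chi_5, chi_2> = (1/12)[1*(4)*conj(1) + 1*(-4)*conj(1) + 2*(-1)*conj(1) + 2*(1)*conj(1) + 3*(0)*conj(-1) + 3*(0)*conj(-1)]
      = (1/12)[(4) + (-4) + (-2) + (2) + (0) + (0)] = 0/12 = 0
  <chi_6*chi_5, chi_3> = (1/12)[1*(4)*conj(1) + 1*(-4)*conj(-1) + 2*(-1)*conj(-1) + 2*(1)*conj(1) + 3*(0)*conj(1) + 3*(0)*conj(-1)]
      = (1/12)[(4) + (4) + (2) + (2) + (0) + (0)] = 12/12 = 1
  <chi_6*chi_5, chi_4> = (1/12)[1*(4)*conj(1) + 1*(-4)*conj(-1) + 2*(-1)*conj(-1) + 2*(1)*conj(1) + 3*(0)*conj(-1) + 3*(0)*conj(1)]
      = (1/12)[(4) + (4) + (2) + (2) + (0) + (0)] = 12/12 = 1
  <chi_6*chi_5, chi_5> = (1/12)[1*(4)*conj(2) + 1*(-4)*conj(-2) + 2*(-1)*conj(1) + 2*(1)*conj(-1) + 3*(0)*conj(0) + 3*(0)*conj(0)]
      = (1/12)[(8) + (8) + (-2) + (-2) + (0) + (0)] = 12/12 = 1
  <chi_6*chi_5, chi_6> = (1/12)[1*(4)*conj(2) + 1*(-4)*conj(2) + 2*(-1)*conj(-1) + 2*(1)*conj(-1) + 3*(0)*conj(0) + 3*(0)*conj(0)]
      = (1/12)[(8) + (-8) + (2) + (-2) + (0) + (0)] = 0/12 = 0
Hence the multiplicities are chi_3: 1, chi_4: 1, chi_5: 1. Dimension check: dim(chi_6)*dim(chi_5) = 2*2 = 4 and sum (mult * dim) = 1*1 + 1*1 + 1*2 = 4.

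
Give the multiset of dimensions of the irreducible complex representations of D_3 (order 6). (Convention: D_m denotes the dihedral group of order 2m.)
Dimensions: 1, 1, 2

Solution. There are 3 irreducibles (= number of conjugacy classes). Their dimensions d_i satisfy sum d_i^2 = |G| = 6: 1 + 1 + 4 = 6.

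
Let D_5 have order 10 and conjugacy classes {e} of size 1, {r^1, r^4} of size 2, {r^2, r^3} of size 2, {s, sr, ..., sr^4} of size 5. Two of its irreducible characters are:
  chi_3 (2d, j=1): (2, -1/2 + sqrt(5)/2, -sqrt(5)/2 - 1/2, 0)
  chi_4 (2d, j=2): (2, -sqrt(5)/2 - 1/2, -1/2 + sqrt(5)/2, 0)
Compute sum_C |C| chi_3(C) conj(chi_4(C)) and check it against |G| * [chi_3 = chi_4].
Sum = 0; so <chi_3, chi_4> = 0 (distinct irreducibles are orthogonal).

Reasoning: Compute term by term over conjugacy classes (|C| * chi_3(C) * conj(chi_4(C))):
  1*(2)*conj(2) + 2*(-1/2 + sqrt(5)/2)*conj(-sqrt(5)/2 - 1/2) + 2*(-sqrt(5)/2 - 1/2)*conj(-1/2 + sqrt(5)/2) + 5*(0)*conj(0)
  = (4) + (-2) + (-2) + (0)
  = 0.
Dividing by |G| = 10 gives 0/10 = 0, matching the row-orthogonality relation <chi_3, chi_4> = [chi_3 = chi_4].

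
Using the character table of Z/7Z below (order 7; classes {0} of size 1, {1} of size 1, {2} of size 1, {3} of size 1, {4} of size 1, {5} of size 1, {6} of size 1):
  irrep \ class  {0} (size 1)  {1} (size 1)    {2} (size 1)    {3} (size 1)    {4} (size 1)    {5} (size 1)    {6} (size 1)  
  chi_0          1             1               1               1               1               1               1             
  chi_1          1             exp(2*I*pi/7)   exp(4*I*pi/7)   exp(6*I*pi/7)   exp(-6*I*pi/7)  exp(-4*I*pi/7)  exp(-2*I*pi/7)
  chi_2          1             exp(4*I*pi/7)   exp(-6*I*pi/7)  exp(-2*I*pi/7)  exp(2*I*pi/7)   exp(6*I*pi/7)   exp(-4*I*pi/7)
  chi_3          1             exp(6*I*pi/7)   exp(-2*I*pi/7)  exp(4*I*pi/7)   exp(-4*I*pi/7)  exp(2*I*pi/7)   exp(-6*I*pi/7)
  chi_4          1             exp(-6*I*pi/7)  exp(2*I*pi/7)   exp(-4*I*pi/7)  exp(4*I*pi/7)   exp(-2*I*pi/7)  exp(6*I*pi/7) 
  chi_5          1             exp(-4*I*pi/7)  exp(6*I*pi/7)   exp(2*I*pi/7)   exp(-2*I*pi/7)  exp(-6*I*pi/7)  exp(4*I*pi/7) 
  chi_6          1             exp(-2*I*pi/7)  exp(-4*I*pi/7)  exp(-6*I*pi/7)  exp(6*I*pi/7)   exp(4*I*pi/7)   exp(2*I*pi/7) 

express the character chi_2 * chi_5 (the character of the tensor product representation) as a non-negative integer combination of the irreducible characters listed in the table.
chi_2 tensor chi_5 = chi_0 (all other irreducibles have multiplicity 0).

Reasoning: The character of a tensor product is the pointwise product (chi_2 * chi_5)(C) = chi_2(C) * chi_5(C):
  {0}: (1)*(1), {1}: (exp(4*I*pi/7))*(exp(-4*I*pi/7)), {2}: (exp(-6*I*pi/7))*(exp(6*I*pi/7)), {3}: (exp(-2*I*pi/7))*(exp(2*I*pi/7)), {4}: (exp(2*I*pi/7))*(exp(-2*I*pi/7)), {5}: (exp(6*I*pi/7))*(exp(-6*I*pi/7)), {6}: (exp(-4*I*pi/7))*(exp(4*I*pi/7))
so (chi_2 * chi_5) takes values
  {0} -> 1, {1} -> 1, {2} -> 1, {3} -> 1, {4} -> 1, {5} -> 1, {6} -> 1.
Now take the inner product of this character with each irreducible chi from the table, <chi_2*chi_5, chi> = (1/7) sum_C |C| (chi_2*chi_5)(C) conj(chi(C)):
  <chi_2*chi_5, chi_0> = (1/7)[1*(1)*conj(1) + 1*(1)*conj(1) + 1*(1)*conj(1) + 1*(1)*conj(1) + 1*(1)*conj(1) + 1*(1)*conj(1) + 1*(1)*conj(1)]
      = (1/7)[(1) + (1) + (1) + (1) + (1) + (1) + (1)] = 7/7 = 1
  <chi_2*chi_5, chi_1> = (1/7)[1*(1)*conj(1) + 1*(1)*conj(exp(2*I*pi/7)) + 1*(1)*conj(exp(4*I*pi/7)) + 1*(1)*conj(exp(6*I*pi/7)) + 1*(1)*conj(exp(-6*I*pi/7)) + 1*(1)*conj(exp(-4*I*pi/7)) + 1*(1)*conj(exp(-2*I*pi/7))]
      = (1/7)[(1) + (exp(-2*I*pi/7)) + (exp(-4*I*pi/7)) + (exp(-6*I*pi/7)) + (exp(6*I*pi/7)) + (exp(4*I*pi/7)) + (exp(2*I*pi/7))] = 0/7 = 0
  <chi_2*chi_5, chi_2> = (1/7)[1*(1)*conj(1) + 1*(1)*conj(exp(4*I*pi/7)) + 1*(1)*conj(exp(-6*I*pi/7)) + 1*(1)*conj(exp(-2*I*pi/7)) + 1*(1)*conj(exp(2*I*pi/7)) + 1*(1)*conj(exp(6*I*pi/7)) + 1*(1)*conj(exp(-4*I*pi/7))]
      = (1/7)[(1) + (exp(-4*I*pi/7)) + (exp(6*I*pi/7)) + (exp(2*I*pi/7)) + (exp(-2*I*pi/7)) + (exp(-6*I*pi/7)) + (exp(4*I*pi/7))] = 0/7 = 0
  <chi_2*chi_5, chi_3> = (1/7)[1*(1)*conj(1) + 1*(1)*conj(exp(6*I*pi/7)) + 1*(1)*conj(exp(-2*I*pi/7)) + 1*(1)*conj(exp(4*I*pi/7)) + 1*(1)*conj(exp(-4*I*pi/7)) + 1*(1)*conj(exp(2*I*pi/7)) + 1*(1)*conj(exp(-6*I*pi/7))]
      = (1/7)[(1) + (exp(-6*I*pi/7)) + (exp(2*I*pi/7)) + (exp(-4*I*pi/7)) + (exp(4*I*pi/7)) + (exp(-2*I*pi/7)) + (exp(6*I*pi/7))] = 0/7 = 0
  <chi_2*chi_5, chi_4> = (1/7)[1*(1)*conj(1) + 1*(1)*conj(exp(-6*I*pi/7)) + 1*(1)*conj(exp(2*I*pi/7)) + 1*(1)*conj(exp(-4*I*pi/7)) + 1*(1)*conj(exp(4*I*pi/7)) + 1*(1)*conj(exp(-2*I*pi/7)) + 1*(1)*conj(exp(6*I*pi/7))]
      = (1/7)[(1) + (exp(6*I*pi/7)) + (exp(-2*I*pi/7)) + (exp(4*I*pi/7)) + (exp(-4*I*pi/7)) + (exp(2*I*pi/7)) + (exp(-6*I*pi/7))] = 0/7 = 0
  <chi_2*chi_5, chi_5> = (1/7)[1*(1)*conj(1) + 1*(1)*conj(exp(-4*I*pi/7)) + 1*(1)*conj(exp(6*I*pi/7)) + 1*(1)*conj(exp(2*I*pi/7)) + 1*(1)*conj(exp(-2*I*pi/7)) + 1*(1)*conj(exp(-6*I*pi/7)) + 1*(1)*conj(exp(4*I*pi/7))]
      = (1/7)[(1) + (exp(4*I*pi/7)) + (exp(-6*I*pi/7)) + (exp(-2*I*pi/7)) + (exp(2*I*pi/7)) + (exp(6*I*pi/7)) + (exp(-4*I*pi/7))] = 0/7 = 0
  <chi_2*chi_5, chi_6> = (1/7)[1*(1)*conj(1) + 1*(1)*conj(exp(-2*I*pi/7)) + 1*(1)*conj(exp(-4*I*pi/7)) + 1*(1)*conj(exp(-6*I*pi/7)) + 1*(1)*conj(exp(6*I*pi/7)) + 1*(1)*conj(exp(4*I*pi/7)) + 1*(1)*conj(exp(2*I*pi/7))]
      = (1/7)[(1) + (exp(2*I*pi/7)) + (exp(4*I*pi/7)) + (exp(6*I*pi/7)) + (exp(-6*I*pi/7)) + (exp(-4*I*pi/7)) + (exp(-2*I*pi/7))] = 0/7 = 0
(Exp terms are combined using exp(i*s)*conj(exp(i*t)) = exp(i*(s-t)), and sums of them are collapsed using the identity that for every m > 1 the m distinct m-th roots of unity sum to 0, e.g. 1 + exp(2*I*pi/3) + exp(-2*I*pi/3) = 0.)
Hence the multiplicities are chi_0: 1. Dimension check: dim(chi_2)*dim(chi_5) = 1*1 = 1 and sum (mult * dim) = 1*1 = 1.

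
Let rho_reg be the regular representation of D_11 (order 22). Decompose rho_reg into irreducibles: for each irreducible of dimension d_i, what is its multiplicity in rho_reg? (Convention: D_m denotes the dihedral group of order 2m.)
Each irreducible V_i of dimension d_i appears with multiplicity d_i, i.e. rho_reg = (direct sum over all irreducibles V_i) d_i V_i. The irreducible dimensions for D_11 are 1, 1, 2, 2, 2, 2, 2: 2 irreducibles of dimension 1, each with multiplicity 1; 5 irreducibles of dimension 2, each with multiplicity 2. Total dimension 2*1*1 + 5*2*2 = 22 = |G|.

Derivation: General theorem: in the regular representation of a finite group G, each irreducible appears with multiplicity equal to its dimension. Check: dim(rho_reg) = sum d_i^2 = 1 + 1 + 4 + 4 + 4 + 4 + 4 = 22 = |G|.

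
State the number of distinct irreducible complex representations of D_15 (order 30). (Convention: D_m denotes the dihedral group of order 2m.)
9

The number of irreducible complex representations of a finite group equals its number of conjugacy classes. D_15 has 9 conjugacy classes ((n+3)/2 for n odd), so D_15 (order 30) has exactly 9 irreducible complex representations.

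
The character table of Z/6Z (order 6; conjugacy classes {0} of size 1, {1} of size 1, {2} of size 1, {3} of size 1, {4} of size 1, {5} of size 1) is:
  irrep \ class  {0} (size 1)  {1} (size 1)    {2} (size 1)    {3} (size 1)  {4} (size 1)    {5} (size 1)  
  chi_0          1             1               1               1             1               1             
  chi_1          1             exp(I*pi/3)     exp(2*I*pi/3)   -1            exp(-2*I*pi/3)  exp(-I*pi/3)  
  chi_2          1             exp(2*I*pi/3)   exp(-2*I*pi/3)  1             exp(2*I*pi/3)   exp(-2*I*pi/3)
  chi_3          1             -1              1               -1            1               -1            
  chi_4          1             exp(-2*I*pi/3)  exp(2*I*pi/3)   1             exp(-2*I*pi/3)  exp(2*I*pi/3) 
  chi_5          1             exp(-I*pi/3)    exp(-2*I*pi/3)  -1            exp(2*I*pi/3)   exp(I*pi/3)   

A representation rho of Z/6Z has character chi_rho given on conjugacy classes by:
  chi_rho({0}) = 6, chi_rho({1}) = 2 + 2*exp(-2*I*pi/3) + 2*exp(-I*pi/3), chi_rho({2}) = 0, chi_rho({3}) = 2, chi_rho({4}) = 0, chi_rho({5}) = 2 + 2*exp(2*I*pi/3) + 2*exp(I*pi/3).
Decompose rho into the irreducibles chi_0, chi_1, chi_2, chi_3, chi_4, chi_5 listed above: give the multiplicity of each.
Multiplicities: chi_0: 2, chi_1: 0, chi_2: 0, chi_3: 0, chi_4: 2, chi_5: 2.

Explanation: Use <chi_rho, chi> = (1/|G|) sum_C |C| * chi_rho(C) * conj(chi(C)) with |G| = 6 for each irreducible chi in the table:
  <chi_rho, chi_0> = (1/6)[1*(6)*conj(1) + 1*(2 + 2*exp(-2*I*pi/3) + 2*exp(-I*pi/3))*conj(1) + 1*(0)*conj(1) + 1*(2)*conj(1) + 1*(0)*conj(1) + 1*(2 + 2*exp(2*I*pi/3) + 2*exp(I*pi/3))*conj(1)]
      = (1/6)[(6) + (2 + 2*exp(-2*I*pi/3) + 2*exp(-I*pi/3)) + (0) + (2) + (0) + (2 + 2*exp(2*I*pi/3) + 2*exp(I*pi/3))] = 12/6 = 2
  <chi_rho, chi_1> = (1/6)[1*(6)*conj(1) + 1*(2 + 2*exp(-2*I*pi/3) + 2*exp(-I*pi/3))*conj(exp(I*pi/3)) + 1*(0)*conj(exp(2*I*pi/3)) + 1*(2)*conj(-1) + 1*(0)*conj(exp(-2*I*pi/3)) + 1*(2 + 2*exp(2*I*pi/3) + 2*exp(I*pi/3))*conj(exp(-I*pi/3))]
      = (1/6)[(6) + (-2 + 2*exp(-2*I*pi/3) + 2*exp(-I*pi/3)) + (0) + (-2) + (0) + (-2 + 2*exp(2*I*pi/3) + 2*exp(I*pi/3))] = 0/6 = 0
  <chi_rho, chi_2> = (1/6)[1*(6)*conj(1) + 1*(2 + 2*exp(-2*I*pi/3) + 2*exp(-I*pi/3))*conj(exp(2*I*pi/3)) + 1*(0)*conj(exp(-2*I*pi/3)) + 1*(2)*conj(1) + 1*(0)*conj(exp(2*I*pi/3)) + 1*(2 + 2*exp(2*I*pi/3) + 2*exp(I*pi/3))*conj(exp(-2*I*pi/3))]
      = (1/6)[(6) + (-4) + (0) + (2) + (0) + (-4)] = 0/6 = 0
  <chi_rho, chi_3> = (1/6)[1*(6)*conj(1) + 1*(2 + 2*exp(-2*I*pi/3) + 2*exp(-I*pi/3))*conj(-1) + 1*(0)*conj(1) + 1*(2)*conj(-1) + 1*(0)*conj(1) + 1*(2 + 2*exp(2*I*pi/3) + 2*exp(I*pi/3))*conj(-1)]
      = (1/6)[(6) + (-2 - 2*exp(-I*pi/3) - 2*exp(-2*I*pi/3)) + (0) + (-2) + (0) + (-2 - 2*exp(I*pi/3) - 2*exp(2*I*pi/3))] = 0/6 = 0
  <chi_rho, chi_4> = (1/6)[1*(6)*conj(1) + 1*(2 + 2*exp(-2*I*pi/3) + 2*exp(-I*pi/3))*conj(exp(-2*I*pi/3)) + 1*(0)*conj(exp(2*I*pi/3)) + 1*(2)*conj(1) + 1*(0)*conj(exp(-2*I*pi/3)) + 1*(2 + 2*exp(2*I*pi/3) + 2*exp(I*pi/3))*conj(exp(2*I*pi/3))]
      = (1/6)[(6) + (2 + 2*exp(2*I*pi/3) + 2*exp(I*pi/3)) + (0) + (2) + (0) + (2 + 2*exp(-2*I*pi/3) + 2*exp(-I*pi/3))] = 12/6 = 2
  <chi_rho, chi_5> = (1/6)[1*(6)*conj(1) + 1*(2 + 2*exp(-2*I*pi/3) + 2*exp(-I*pi/3))*conj(exp(-I*pi/3)) + 1*(0)*conj(exp(-2*I*pi/3)) + 1*(2)*conj(-1) + 1*(0)*conj(exp(2*I*pi/3)) + 1*(2 + 2*exp(2*I*pi/3) + 2*exp(I*pi/3))*conj(exp(I*pi/3))]
      = (1/6)[(6) + (4) + (0) + (-2) + (0) + (4)] = 12/6 = 2
(Exp terms are combined using exp(i*s)*conj(exp(i*t)) = exp(i*(s-t)), and sums of them are collapsed using the identity that for every m > 1 the m distinct m-th roots of unity sum to 0, e.g. 1 + exp(2*I*pi/3) + exp(-2*I*pi/3) = 0.)
Dimension check: dim(rho) = sum (mult * dim) = 2*1 + 0*1 + 0*1 + 0*1 + 2*1 + 2*1 = 6 = chi_rho(e) = 6.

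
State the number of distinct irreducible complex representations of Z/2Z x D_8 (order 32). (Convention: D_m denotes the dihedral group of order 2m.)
14

Working: The number of irreducible complex representations of a finite group equals its number of conjugacy classes. For a direct product, #classes(G x H) = #classes(G) * #classes(H). Z/2Z has 2 classes (abelian), D_8 has 7 classes, so 2 * 7 = 14, so Z/2Z x D_8 (order 32) has exactly 14 irreducible complex representations.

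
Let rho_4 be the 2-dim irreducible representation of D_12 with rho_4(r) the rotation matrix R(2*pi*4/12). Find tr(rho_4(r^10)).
chi_{rho_4}(r^10) = 2*cos(2*pi*4*10/12) = -1

Proof sketch: rho_4(r^10) is rotation by angle 2*pi*4*10/12, whose trace is 2*cos(2*pi*4*10/12) = -1.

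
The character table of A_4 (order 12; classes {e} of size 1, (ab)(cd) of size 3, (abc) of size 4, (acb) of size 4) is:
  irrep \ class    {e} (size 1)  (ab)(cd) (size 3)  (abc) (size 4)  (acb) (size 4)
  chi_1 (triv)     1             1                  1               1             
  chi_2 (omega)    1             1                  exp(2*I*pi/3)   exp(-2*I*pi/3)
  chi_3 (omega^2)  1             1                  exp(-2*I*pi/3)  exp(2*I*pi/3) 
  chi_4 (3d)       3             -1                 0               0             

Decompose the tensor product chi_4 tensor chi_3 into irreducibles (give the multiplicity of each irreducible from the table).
chi_4 tensor chi_3 = chi_4 (all other irreducibles have multiplicity 0).

The character of a tensor product is the pointwise product (chi_4 * chi_3)(C) = chi_4(C) * chi_3(C):
  {e}: (3)*(1), (ab)(cd): (-1)*(1), (abc): (0)*(exp(-2*I*pi/3)), (acb): (0)*(exp(2*I*pi/3))
so (chi_4 * chi_3) takes values
  {e} -> 3, (ab)(cd) -> -1, (abc) -> 0, (acb) -> 0.
Now take the inner product of this character with each irreducible chi from the table, <chi_4*chi_3, chi> = (1/12) sum_C |C| (chi_4*chi_3)(C) conj(chi(C)):
  <chi_4*chi_3, chi_1> = (1/12)[1*(3)*conj(1) + 3*(-1)*conj(1) + 4*(0)*conj(1) + 4*(0)*conj(1)]
      = (1/12)[(3) + (-3) + (0) + (0)] = 0/12 = 0
  <chi_4*chi_3, chi_2> = (1/12)[1*(3)*conj(1) + 3*(-1)*conj(1) + 4*(0)*conj(exp(2*I*pi/3)) + 4*(0)*conj(exp(-2*I*pi/3))]
      = (1/12)[(3) + (-3) + (0) + (0)] = 0/12 = 0
  <chi_4*chi_3, chi_3> = (1/12)[1*(3)*conj(1) + 3*(-1)*conj(1) + 4*(0)*conj(exp(-2*I*pi/3)) + 4*(0)*conj(exp(2*I*pi/3))]
      = (1/12)[(3) + (-3) + (0) + (0)] = 0/12 = 0
  <chi_4*chi_3, chi_4> = (1/12)[1*(3)*conj(3) + 3*(-1)*conj(-1) + 4*(0)*conj(0) + 4*(0)*conj(0)]
      = (1/12)[(9) + (3) + (0) + (0)] = 12/12 = 1
(Exp terms are combined using exp(i*s)*conj(exp(i*t)) = exp(i*(s-t)), and sums of them are collapsed using the identity that for every m > 1 the m distinct m-th roots of unity sum to 0, e.g. 1 + exp(2*I*pi/3) + exp(-2*I*pi/3) = 0.)
Hence the multiplicities are chi_4: 1. Dimension check: dim(chi_4)*dim(chi_3) = 3*1 = 3 and sum (mult * dim) = 1*3 = 3.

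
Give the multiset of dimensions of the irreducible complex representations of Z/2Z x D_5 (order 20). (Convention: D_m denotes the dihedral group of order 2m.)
Dimensions: 1, 1, 1, 1, 2, 2, 2, 2

Justification: There are 8 irreducibles (= number of conjugacy classes). Their dimensions d_i satisfy sum d_i^2 = |G| = 20: 1 + 1 + 1 + 1 + 4 + 4 + 4 + 4 = 20. (For the product with Z/2Z: each of the 2 1-dim characters of Z/2Z tensors with each irrep of D_5, giving 2 copies of each D_5-dimension.)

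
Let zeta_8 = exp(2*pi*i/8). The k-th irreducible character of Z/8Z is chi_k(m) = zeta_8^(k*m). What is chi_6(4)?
chi_6(4) = zeta_8^24 = 1

chi_6(4) = zeta_8^(6*4) = zeta_8^24. Since zeta_8^8 = 1, this equals zeta_8^0 = exp(2*pi*i*0/8) = 1.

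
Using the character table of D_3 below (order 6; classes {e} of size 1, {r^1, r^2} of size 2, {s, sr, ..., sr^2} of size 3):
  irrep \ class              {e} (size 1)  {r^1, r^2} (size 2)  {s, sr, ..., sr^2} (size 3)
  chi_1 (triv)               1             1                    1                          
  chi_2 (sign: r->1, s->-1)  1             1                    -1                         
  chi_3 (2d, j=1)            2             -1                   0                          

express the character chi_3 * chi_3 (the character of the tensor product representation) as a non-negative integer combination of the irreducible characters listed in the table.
chi_3 tensor chi_3 = chi_1 + chi_2 + chi_3 (all other irreducibles have multiplicity 0).

Solution. The character of a tensor product is the pointwise product (chi_3 * chi_3)(C) = chi_3(C) * chi_3(C):
  {e}: (2)*(2), {r^1, r^2}: (-1)*(-1), {s, sr, ..., sr^2}: (0)*(0)
so (chi_3 * chi_3) takes values
  {e} -> 4, {r^1, r^2} -> 1, {s, sr, ..., sr^2} -> 0.
Now take the inner product of this character with each irreducible chi from the table, <chi_3*chi_3, chi> = (1/6) sum_C |C| (chi_3*chi_3)(C) conj(chi(C)):
  <chi_3*chi_3, chi_1> = (1/6)[1*(4)*conj(1) + 2*(1)*conj(1) + 3*(0)*conj(1)]
      = (1/6)[(4) + (2) + (0)] = 6/6 = 1
  <chi_3*chi_3, chi_2> = (1/6)[1*(4)*conj(1) + 2*(1)*conj(1) + 3*(0)*conj(-1)]
      = (1/6)[(4) + (2) + (0)] = 6/6 = 1
  <chi_3*chi_3, chi_3> = (1/6)[1*(4)*conj(2) + 2*(1)*conj(-1) + 3*(0)*conj(0)]
      = (1/6)[(8) + (-2) + (0)] = 6/6 = 1
Hence the multiplicities are chi_1: 1, chi_2: 1, chi_3: 1. Dimension check: dim(chi_3)*dim(chi_3) = 2*2 = 4 and sum (mult * dim) = 1*1 + 1*1 + 1*2 = 4.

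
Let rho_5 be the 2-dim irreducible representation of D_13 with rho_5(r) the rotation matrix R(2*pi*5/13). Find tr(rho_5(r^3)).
chi_{rho_5}(r^3) = 2*cos(2*pi*5*3/13) = 2*cos(30*pi/13)

Solution. rho_5(r^3) is rotation by angle 2*pi*5*3/13, whose trace is 2*cos(2*pi*5*3/13) = 2*cos(30*pi/13).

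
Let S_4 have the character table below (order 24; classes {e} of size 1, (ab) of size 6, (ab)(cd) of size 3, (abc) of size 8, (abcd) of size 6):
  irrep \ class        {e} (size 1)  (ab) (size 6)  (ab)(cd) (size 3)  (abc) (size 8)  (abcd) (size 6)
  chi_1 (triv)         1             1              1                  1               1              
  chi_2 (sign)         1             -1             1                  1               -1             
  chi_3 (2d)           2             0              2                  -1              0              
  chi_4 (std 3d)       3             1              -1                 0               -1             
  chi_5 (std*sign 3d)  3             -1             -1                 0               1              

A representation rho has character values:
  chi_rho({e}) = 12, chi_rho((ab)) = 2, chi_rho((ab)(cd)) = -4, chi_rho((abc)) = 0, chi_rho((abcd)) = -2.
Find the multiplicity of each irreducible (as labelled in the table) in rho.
Multiplicities: chi_1: 0, chi_2: 0, chi_3: 0, chi_4: 3, chi_5: 1.

Proof sketch: Use <chi_rho, chi> = (1/|G|) sum_C |C| * chi_rho(C) * conj(chi(C)) with |G| = 24 for each irreducible chi in the table:
  <chi_rho, chi_1> = (1/24)[1*(12)*conj(1) + 6*(2)*conj(1) + 3*(-4)*conj(1) + 8*(0)*conj(1) + 6*(-2)*conj(1)]
      = (1/24)[(12) + (12) + (-12) + (0) + (-12)] = 0/24 = 0
  <chi_rho, chi_2> = (1/24)[1*(12)*conj(1) + 6*(2)*conj(-1) + 3*(-4)*conj(1) + 8*(0)*conj(1) + 6*(-2)*conj(-1)]
      = (1/24)[(12) + (-12) + (-12) + (0) + (12)] = 0/24 = 0
  <chi_rho, chi_3> = (1/24)[1*(12)*conj(2) + 6*(2)*conj(0) + 3*(-4)*conj(2) + 8*(0)*conj(-1) + 6*(-2)*conj(0)]
      = (1/24)[(24) + (0) + (-24) + (0) + (0)] = 0/24 = 0
  <chi_rho, chi_4> = (1/24)[1*(12)*conj(3) + 6*(2)*conj(1) + 3*(-4)*conj(-1) + 8*(0)*conj(0) + 6*(-2)*conj(-1)]
      = (1/24)[(36) + (12) + (12) + (0) + (12)] = 72/24 = 3
  <chi_rho, chi_5> = (1/24)[1*(12)*conj(3) + 6*(2)*conj(-1) + 3*(-4)*conj(-1) + 8*(0)*conj(0) + 6*(-2)*conj(1)]
      = (1/24)[(36) + (-12) + (12) + (0) + (-12)] = 24/24 = 1
Dimension check: dim(rho) = sum (mult * dim) = 0*1 + 0*1 + 0*2 + 3*3 + 1*3 = 12 = chi_rho(e) = 12.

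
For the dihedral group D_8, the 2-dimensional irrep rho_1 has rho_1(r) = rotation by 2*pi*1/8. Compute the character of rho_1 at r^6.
chi_{rho_1}(r^6) = 2*cos(2*pi*1*6/8) = 0

Explanation: rho_1(r^6) is rotation by angle 2*pi*1*6/8, whose trace is 2*cos(2*pi*1*6/8) = 0.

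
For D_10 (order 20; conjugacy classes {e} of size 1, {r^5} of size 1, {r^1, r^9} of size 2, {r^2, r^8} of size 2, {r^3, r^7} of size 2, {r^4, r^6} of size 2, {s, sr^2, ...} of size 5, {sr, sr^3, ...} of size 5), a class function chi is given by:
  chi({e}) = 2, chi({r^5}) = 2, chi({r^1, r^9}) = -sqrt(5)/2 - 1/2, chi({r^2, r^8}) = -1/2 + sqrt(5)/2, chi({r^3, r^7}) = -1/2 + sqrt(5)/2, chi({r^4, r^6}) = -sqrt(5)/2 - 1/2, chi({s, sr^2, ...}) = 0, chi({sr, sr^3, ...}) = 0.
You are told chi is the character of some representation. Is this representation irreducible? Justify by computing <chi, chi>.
Irreducible: <chi, chi> = 1.

Explanation: <chi, chi> = (1/|G|) sum_C |C| * |chi(C)|^2 = (1/20)[1*|2|^2 + 1*|2|^2 + 2*|-sqrt(5)/2 - 1/2|^2 + 2*|-1/2 + sqrt(5)/2|^2 + 2*|-1/2 + sqrt(5)/2|^2 + 2*|-sqrt(5)/2 - 1/2|^2 + 5*|0|^2 + 5*|0|^2]
  = (1/20)[(4) + (4) + (sqrt(5) + 3) + (3 - sqrt(5)) + (3 - sqrt(5)) + (sqrt(5) + 3) + (0) + (0)] = 20/20 = 1.
A character is irreducible iff <chi, chi> = 1, so this representation is irreducible.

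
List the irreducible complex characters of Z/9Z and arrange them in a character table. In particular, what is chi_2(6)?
Character table of Z/9Z (irreps indexed chi_0,...,chi_8 with chi_k(m) = zeta_9^(k*m), zeta_9 = exp(2*pi*i/9)):
  irrep \ class  {0} (size 1)  {1} (size 1)    {2} (size 1)    {3} (size 1)    {4} (size 1)    {5} (size 1)    {6} (size 1)    {7} (size 1)    {8} (size 1)  
  chi_0          1             1               1               1               1               1               1               1               1             
  chi_1          1             exp(2*I*pi/9)   exp(4*I*pi/9)   exp(2*I*pi/3)   exp(8*I*pi/9)   exp(-8*I*pi/9)  exp(-2*I*pi/3)  exp(-4*I*pi/9)  exp(-2*I*pi/9)
  chi_2          1             exp(4*I*pi/9)   exp(8*I*pi/9)   exp(-2*I*pi/3)  exp(-2*I*pi/9)  exp(2*I*pi/9)   exp(2*I*pi/3)   exp(-8*I*pi/9)  exp(-4*I*pi/9)
  chi_3          1             exp(2*I*pi/3)   exp(-2*I*pi/3)  1               exp(2*I*pi/3)   exp(-2*I*pi/3)  1               exp(2*I*pi/3)   exp(-2*I*pi/3)
  chi_4          1             exp(8*I*pi/9)   exp(-2*I*pi/9)  exp(2*I*pi/3)   exp(-4*I*pi/9)  exp(4*I*pi/9)   exp(-2*I*pi/3)  exp(2*I*pi/9)   exp(-8*I*pi/9)
  chi_5          1             exp(-8*I*pi/9)  exp(2*I*pi/9)   exp(-2*I*pi/3)  exp(4*I*pi/9)   exp(-4*I*pi/9)  exp(2*I*pi/3)   exp(-2*I*pi/9)  exp(8*I*pi/9) 
  chi_6          1             exp(-2*I*pi/3)  exp(2*I*pi/3)   1               exp(-2*I*pi/3)  exp(2*I*pi/3)   1               exp(-2*I*pi/3)  exp(2*I*pi/3) 
  chi_7          1             exp(-4*I*pi/9)  exp(-8*I*pi/9)  exp(2*I*pi/3)   exp(2*I*pi/9)   exp(-2*I*pi/9)  exp(-2*I*pi/3)  exp(8*I*pi/9)   exp(4*I*pi/9) 
  chi_8          1             exp(-2*I*pi/9)  exp(-4*I*pi/9)  exp(-2*I*pi/3)  exp(-8*I*pi/9)  exp(8*I*pi/9)   exp(2*I*pi/3)   exp(4*I*pi/9)   exp(2*I*pi/9) 

Spot check: chi_2(6) = zeta_9^(2*6) = zeta_9^12 = exp(2*I*pi/3).

Solution. Z/9Z is abelian, so all 9 irreducible complex representations are 1-dimensional. They are given by chi_k(m) = zeta_9^(k*m) for k = 0,...,8. Row orthogonality: sum_m chi_k(m) conj(chi_l(m)) = 9 * [k = l].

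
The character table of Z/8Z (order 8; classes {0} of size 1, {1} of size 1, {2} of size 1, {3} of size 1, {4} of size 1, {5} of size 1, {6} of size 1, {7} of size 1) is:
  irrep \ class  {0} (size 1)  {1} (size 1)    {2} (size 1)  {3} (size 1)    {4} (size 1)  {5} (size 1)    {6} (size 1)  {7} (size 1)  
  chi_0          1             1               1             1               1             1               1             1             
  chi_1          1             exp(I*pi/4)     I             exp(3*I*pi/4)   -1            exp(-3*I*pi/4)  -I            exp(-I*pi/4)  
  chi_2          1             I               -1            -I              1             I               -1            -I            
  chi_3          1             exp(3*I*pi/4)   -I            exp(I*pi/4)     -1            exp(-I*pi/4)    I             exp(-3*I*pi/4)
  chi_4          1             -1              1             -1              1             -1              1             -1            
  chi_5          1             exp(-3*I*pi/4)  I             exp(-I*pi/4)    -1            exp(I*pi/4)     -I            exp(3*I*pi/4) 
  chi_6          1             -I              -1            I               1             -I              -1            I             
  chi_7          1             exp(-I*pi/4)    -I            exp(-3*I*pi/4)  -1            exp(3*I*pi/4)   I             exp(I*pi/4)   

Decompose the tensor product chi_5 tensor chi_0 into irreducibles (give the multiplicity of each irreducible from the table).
chi_5 tensor chi_0 = chi_5 (all other irreducibles have multiplicity 0).

Proof sketch: The character of a tensor product is the pointwise product (chi_5 * chi_0)(C) = chi_5(C) * chi_0(C):
  {0}: (1)*(1), {1}: (exp(-3*I*pi/4))*(1), {2}: (I)*(1), {3}: (exp(-I*pi/4))*(1), {4}: (-1)*(1), {5}: (exp(I*pi/4))*(1), {6}: (-I)*(1), {7}: (exp(3*I*pi/4))*(1)
so (chi_5 * chi_0) takes values
  {0} -> 1, {1} -> exp(-3*I*pi/4), {2} -> I, {3} -> exp(-I*pi/4), {4} -> -1, {5} -> exp(I*pi/4), {6} -> -I, {7} -> exp(3*I*pi/4).
Now take the inner product of this character with each irreducible chi from the table, <chi_5*chi_0, chi> = (1/8) sum_C |C| (chi_5*chi_0)(C) conj(chi(C)):
  <chi_5*chi_0, chi_0> = (1/8)[1*(1)*conj(1) + 1*(exp(-3*I*pi/4))*conj(1) + 1*(I)*conj(1) + 1*(exp(-I*pi/4))*conj(1) + 1*(-1)*conj(1) + 1*(exp(I*pi/4))*conj(1) + 1*(-I)*conj(1) + 1*(exp(3*I*pi/4))*conj(1)]
      = (1/8)[(1) + (exp(-3*I*pi/4)) + (I) + (exp(-I*pi/4)) + (-1) + (exp(I*pi/4)) + (-I) + (exp(3*I*pi/4))] = 0/8 = 0
  <chi_5*chi_0, chi_1> = (1/8)[1*(1)*conj(1) + 1*(exp(-3*I*pi/4))*conj(exp(I*pi/4)) + 1*(I)*conj(I) + 1*(exp(-I*pi/4))*conj(exp(3*I*pi/4)) + 1*(-1)*conj(-1) + 1*(exp(I*pi/4))*conj(exp(-3*I*pi/4)) + 1*(-I)*conj(-I) + 1*(exp(3*I*pi/4))*conj(exp(-I*pi/4))]
      = (1/8)[(1) + (-1) + (1) + (-1) + (1) + (-1) + (1) + (-1)] = 0/8 = 0
  <chi_5*chi_0, chi_2> = (1/8)[1*(1)*conj(1) + 1*(exp(-3*I*pi/4))*conj(I) + 1*(I)*conj(-1) + 1*(exp(-I*pi/4))*conj(-I) + 1*(-1)*conj(1) + 1*(exp(I*pi/4))*conj(I) + 1*(-I)*conj(-1) + 1*(exp(3*I*pi/4))*conj(-I)]
      = (1/8)[(1) + (-exp(-I*pi/4)) + (-I) + (exp(I*pi/4)) + (-1) + (-exp(3*I*pi/4)) + (I) + (exp(-3*I*pi/4))] = 0/8 = 0
  <chi_5*chi_0, chi_3> = (1/8)[1*(1)*conj(1) + 1*(exp(-3*I*pi/4))*conj(exp(3*I*pi/4)) + 1*(I)*conj(-I) + 1*(exp(-I*pi/4))*conj(exp(I*pi/4)) + 1*(-1)*conj(-1) + 1*(exp(I*pi/4))*conj(exp(-I*pi/4)) + 1*(-I)*conj(I) + 1*(exp(3*I*pi/4))*conj(exp(-3*I*pi/4))]
      = (1/8)[(1) + (I) + (-1) + (-I) + (1) + (I) + (-1) + (-I)] = 0/8 = 0
  <chi_5*chi_0, chi_4> = (1/8)[1*(1)*conj(1) + 1*(exp(-3*I*pi/4))*conj(-1) + 1*(I)*conj(1) + 1*(exp(-I*pi/4))*conj(-1) + 1*(-1)*conj(1) + 1*(exp(I*pi/4))*conj(-1) + 1*(-I)*conj(1) + 1*(exp(3*I*pi/4))*conj(-1)]
      = (1/8)[(1) + (-exp(-3*I*pi/4)) + (I) + (-exp(-I*pi/4)) + (-1) + (-exp(I*pi/4)) + (-I) + (-exp(3*I*pi/4))] = 0/8 = 0
  <chi_5*chi_0, chi_5> = (1/8)[1*(1)*conj(1) + 1*(exp(-3*I*pi/4))*conj(exp(-3*I*pi/4)) + 1*(I)*conj(I) + 1*(exp(-I*pi/4))*conj(exp(-I*pi/4)) + 1*(-1)*conj(-1) + 1*(exp(I*pi/4))*conj(exp(I*pi/4)) + 1*(-I)*conj(-I) + 1*(exp(3*I*pi/4))*conj(exp(3*I*pi/4))]
      = (1/8)[(1) + (1) + (1) + (1) + (1) + (1) + (1) + (1)] = 8/8 = 1
  <chi_5*chi_0, chi_6> = (1/8)[1*(1)*conj(1) + 1*(exp(-3*I*pi/4))*conj(-I) + 1*(I)*conj(-1) + 1*(exp(-I*pi/4))*conj(I) + 1*(-1)*conj(1) + 1*(exp(I*pi/4))*conj(-I) + 1*(-I)*conj(-1) + 1*(exp(3*I*pi/4))*conj(I)]
      = (1/8)[(1) + (exp(-I*pi/4)) + (-I) + (-exp(I*pi/4)) + (-1) + (exp(3*I*pi/4)) + (I) + (-exp(-3*I*pi/4))] = 0/8 = 0
  <chi_5*chi_0, chi_7> = (1/8)[1*(1)*conj(1) + 1*(exp(-3*I*pi/4))*conj(exp(-I*pi/4)) + 1*(I)*conj(-I) + 1*(exp(-I*pi/4))*conj(exp(-3*I*pi/4)) + 1*(-1)*conj(-1) + 1*(exp(I*pi/4))*conj(exp(3*I*pi/4)) + 1*(-I)*conj(I) + 1*(exp(3*I*pi/4))*conj(exp(I*pi/4))]
      = (1/8)[(1) + (-I) + (-1) + (I) + (1) + (-I) + (-1) + (I)] = 0/8 = 0
(Exp terms are combined using exp(i*s)*conj(exp(i*t)) = exp(i*(s-t)), and sums of them are collapsed using the identity that for every m > 1 the m distinct m-th roots of unity sum to 0, e.g. 1 + exp(2*I*pi/3) + exp(-2*I*pi/3) = 0.)
Hence the multiplicities are chi_5: 1. Dimension check: dim(chi_5)*dim(chi_0) = 1*1 = 1 and sum (mult * dim) = 1*1 = 1.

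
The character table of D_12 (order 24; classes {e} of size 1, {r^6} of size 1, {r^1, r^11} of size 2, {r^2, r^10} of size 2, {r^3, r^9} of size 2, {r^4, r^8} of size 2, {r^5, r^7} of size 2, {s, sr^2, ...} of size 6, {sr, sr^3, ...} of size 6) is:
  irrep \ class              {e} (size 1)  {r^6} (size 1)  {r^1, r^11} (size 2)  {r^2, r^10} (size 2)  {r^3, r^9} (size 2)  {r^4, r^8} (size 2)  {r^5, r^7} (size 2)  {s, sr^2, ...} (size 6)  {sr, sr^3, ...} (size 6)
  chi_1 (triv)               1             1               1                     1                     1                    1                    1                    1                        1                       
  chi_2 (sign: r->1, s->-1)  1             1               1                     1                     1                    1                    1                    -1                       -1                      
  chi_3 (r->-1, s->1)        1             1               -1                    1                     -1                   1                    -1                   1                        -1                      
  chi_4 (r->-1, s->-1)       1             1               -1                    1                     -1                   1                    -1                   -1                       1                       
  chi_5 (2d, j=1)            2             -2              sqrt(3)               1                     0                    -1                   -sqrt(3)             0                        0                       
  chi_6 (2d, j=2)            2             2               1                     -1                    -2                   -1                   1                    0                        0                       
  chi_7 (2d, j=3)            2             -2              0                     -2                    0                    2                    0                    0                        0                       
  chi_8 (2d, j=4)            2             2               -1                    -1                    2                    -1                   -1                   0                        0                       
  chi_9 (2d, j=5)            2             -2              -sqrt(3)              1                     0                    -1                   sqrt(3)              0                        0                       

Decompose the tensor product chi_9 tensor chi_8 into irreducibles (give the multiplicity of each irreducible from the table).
chi_9 tensor chi_8 = chi_5 + chi_7 (all other irreducibles have multiplicity 0).

Proof sketch: The character of a tensor product is the pointwise product (chi_9 * chi_8)(C) = chi_9(C) * chi_8(C):
  {e}: (2)*(2), {r^6}: (-2)*(2), {r^1, r^11}: (-sqrt(3))*(-1), {r^2, r^10}: (1)*(-1), {r^3, r^9}: (0)*(2), {r^4, r^8}: (-1)*(-1), {r^5, r^7}: (sqrt(3))*(-1), {s, sr^2, ...}: (0)*(0), {sr, sr^3, ...}: (0)*(0)
so (chi_9 * chi_8) takes values
  {e} -> 4, {r^6} -> -4, {r^1, r^11} -> sqrt(3), {r^2, r^10} -> -1, {r^3, r^9} -> 0, {r^4, r^8} -> 1, {r^5, r^7} -> -sqrt(3), {s, sr^2, ...} -> 0, {sr, sr^3, ...} -> 0.
Now take the inner product of this character with each irreducible chi from the table, <chi_9*chi_8, chi> = (1/24) sum_C |C| (chi_9*chi_8)(C) conj(chi(C)):
  <chi_9*chi_8, chi_1> = (1/24)[1*(4)*conj(1) + 1*(-4)*conj(1) + 2*(sqrt(3))*conj(1) + 2*(-1)*conj(1) + 2*(0)*conj(1) + 2*(1)*conj(1) + 2*(-sqrt(3))*conj(1) + 6*(0)*conj(1) + 6*(0)*conj(1)]
      = (1/24)[(4) + (-4) + (2*sqrt(3)) + (-2) + (0) + (2) + (-2*sqrt(3)) + (0) + (0)] = 0/24 = 0
  <chi_9*chi_8, chi_2> = (1/24)[1*(4)*conj(1) + 1*(-4)*conj(1) + 2*(sqrt(3))*conj(1) + 2*(-1)*conj(1) + 2*(0)*conj(1) + 2*(1)*conj(1) + 2*(-sqrt(3))*conj(1) + 6*(0)*conj(-1) + 6*(0)*conj(-1)]
      = (1/24)[(4) + (-4) + (2*sqrt(3)) + (-2) + (0) + (2) + (-2*sqrt(3)) + (0) + (0)] = 0/24 = 0
  <chi_9*chi_8, chi_3> = (1/24)[1*(4)*conj(1) + 1*(-4)*conj(1) + 2*(sqrt(3))*conj(-1) + 2*(-1)*conj(1) + 2*(0)*conj(-1) + 2*(1)*conj(1) + 2*(-sqrt(3))*conj(-1) + 6*(0)*conj(1) + 6*(0)*conj(-1)]
      = (1/24)[(4) + (-4) + (-2*sqrt(3)) + (-2) + (0) + (2) + (2*sqrt(3)) + (0) + (0)] = 0/24 = 0
  <chi_9*chi_8, chi_4> = (1/24)[1*(4)*conj(1) + 1*(-4)*conj(1) + 2*(sqrt(3))*conj(-1) + 2*(-1)*conj(1) + 2*(0)*conj(-1) + 2*(1)*conj(1) + 2*(-sqrt(3))*conj(-1) + 6*(0)*conj(-1) + 6*(0)*conj(1)]
      = (1/24)[(4) + (-4) + (-2*sqrt(3)) + (-2) + (0) + (2) + (2*sqrt(3)) + (0) + (0)] = 0/24 = 0
  <chi_9*chi_8, chi_5> = (1/24)[1*(4)*conj(2) + 1*(-4)*conj(-2) + 2*(sqrt(3))*conj(sqrt(3)) + 2*(-1)*conj(1) + 2*(0)*conj(0) + 2*(1)*conj(-1) + 2*(-sqrt(3))*conj(-sqrt(3)) + 6*(0)*conj(0) + 6*(0)*conj(0)]
      = (1/24)[(8) + (8) + (6) + (-2) + (0) + (-2) + (6) + (0) + (0)] = 24/24 = 1
  <chi_9*chi_8, chi_6> = (1/24)[1*(4)*conj(2) + 1*(-4)*conj(2) + 2*(sqrt(3))*conj(1) + 2*(-1)*conj(-1) + 2*(0)*conj(-2) + 2*(1)*conj(-1) + 2*(-sqrt(3))*conj(1) + 6*(0)*conj(0) + 6*(0)*conj(0)]
      = (1/24)[(8) + (-8) + (2*sqrt(3)) + (2) + (0) + (-2) + (-2*sqrt(3)) + (0) + (0)] = 0/24 = 0
  <chi_9*chi_8, chi_7> = (1/24)[1*(4)*conj(2) + 1*(-4)*conj(-2) + 2*(sqrt(3))*conj(0) + 2*(-1)*conj(-2) + 2*(0)*conj(0) + 2*(1)*conj(2) + 2*(-sqrt(3))*conj(0) + 6*(0)*conj(0) + 6*(0)*conj(0)]
      = (1/24)[(8) + (8) + (0) + (4) + (0) + (4) + (0) + (0) + (0)] = 24/24 = 1
  <chi_9*chi_8, chi_8> = (1/24)[1*(4)*conj(2) + 1*(-4)*conj(2) + 2*(sqrt(3))*conj(-1) + 2*(-1)*conj(-1) + 2*(0)*conj(2) + 2*(1)*conj(-1) + 2*(-sqrt(3))*conj(-1) + 6*(0)*conj(0) + 6*(0)*conj(0)]
      = (1/24)[(8) + (-8) + (-2*sqrt(3)) + (2) + (0) + (-2) + (2*sqrt(3)) + (0) + (0)] = 0/24 = 0
  <chi_9*chi_8, chi_9> = (1/24)[1*(4)*conj(2) + 1*(-4)*conj(-2) + 2*(sqrt(3))*conj(-sqrt(3)) + 2*(-1)*conj(1) + 2*(0)*conj(0) + 2*(1)*conj(-1) + 2*(-sqrt(3))*conj(sqrt(3)) + 6*(0)*conj(0) + 6*(0)*conj(0)]
      = (1/24)[(8) + (8) + (-6) + (-2) + (0) + (-2) + (-6) + (0) + (0)] = 0/24 = 0
Hence the multiplicities are chi_5: 1, chi_7: 1. Dimension check: dim(chi_9)*dim(chi_8) = 2*2 = 4 and sum (mult * dim) = 1*2 + 1*2 = 4.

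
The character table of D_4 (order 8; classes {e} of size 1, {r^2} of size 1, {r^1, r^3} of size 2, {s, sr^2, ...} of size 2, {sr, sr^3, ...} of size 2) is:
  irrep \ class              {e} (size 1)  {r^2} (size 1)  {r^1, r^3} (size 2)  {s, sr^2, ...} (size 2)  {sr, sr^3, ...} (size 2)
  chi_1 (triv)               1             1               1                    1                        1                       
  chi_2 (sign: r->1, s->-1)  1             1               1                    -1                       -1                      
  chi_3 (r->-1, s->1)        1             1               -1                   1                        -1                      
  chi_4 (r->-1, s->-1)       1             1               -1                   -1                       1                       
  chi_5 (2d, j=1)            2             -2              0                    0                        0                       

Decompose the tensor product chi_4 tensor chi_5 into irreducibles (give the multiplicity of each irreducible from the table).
chi_4 tensor chi_5 = chi_5 (all other irreducibles have multiplicity 0).

The character of a tensor product is the pointwise product (chi_4 * chi_5)(C) = chi_4(C) * chi_5(C):
  {e}: (1)*(2), {r^2}: (1)*(-2), {r^1, r^3}: (-1)*(0), {s, sr^2, ...}: (-1)*(0), {sr, sr^3, ...}: (1)*(0)
so (chi_4 * chi_5) takes values
  {e} -> 2, {r^2} -> -2, {r^1, r^3} -> 0, {s, sr^2, ...} -> 0, {sr, sr^3, ...} -> 0.
Now take the inner product of this character with each irreducible chi from the table, <chi_4*chi_5, chi> = (1/8) sum_C |C| (chi_4*chi_5)(C) conj(chi(C)):
  <chi_4*chi_5, chi_1> = (1/8)[1*(2)*conj(1) + 1*(-2)*conj(1) + 2*(0)*conj(1) + 2*(0)*conj(1) + 2*(0)*conj(1)]
      = (1/8)[(2) + (-2) + (0) + (0) + (0)] = 0/8 = 0
  <chi_4*chi_5, chi_2> = (1/8)[1*(2)*conj(1) + 1*(-2)*conj(1) + 2*(0)*conj(1) + 2*(0)*conj(-1) + 2*(0)*conj(-1)]
      = (1/8)[(2) + (-2) + (0) + (0) + (0)] = 0/8 = 0
  <chi_4*chi_5, chi_3> = (1/8)[1*(2)*conj(1) + 1*(-2)*conj(1) + 2*(0)*conj(-1) + 2*(0)*conj(1) + 2*(0)*conj(-1)]
      = (1/8)[(2) + (-2) + (0) + (0) + (0)] = 0/8 = 0
  <chi_4*chi_5, chi_4> = (1/8)[1*(2)*conj(1) + 1*(-2)*conj(1) + 2*(0)*conj(-1) + 2*(0)*conj(-1) + 2*(0)*conj(1)]
      = (1/8)[(2) + (-2) + (0) + (0) + (0)] = 0/8 = 0
  <chi_4*chi_5, chi_5> = (1/8)[1*(2)*conj(2) + 1*(-2)*conj(-2) + 2*(0)*conj(0) + 2*(0)*conj(0) + 2*(0)*conj(0)]
      = (1/8)[(4) + (4) + (0) + (0) + (0)] = 8/8 = 1
Hence the multiplicities are chi_5: 1. Dimension check: dim(chi_4)*dim(chi_5) = 1*2 = 2 and sum (mult * dim) = 1*2 = 2.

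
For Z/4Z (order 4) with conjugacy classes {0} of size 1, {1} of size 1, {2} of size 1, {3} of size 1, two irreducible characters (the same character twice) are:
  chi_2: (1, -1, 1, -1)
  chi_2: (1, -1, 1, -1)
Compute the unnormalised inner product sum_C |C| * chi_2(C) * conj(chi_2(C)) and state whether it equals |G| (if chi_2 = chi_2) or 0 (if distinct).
Sum = 4 = |G| = 4; so <chi_2, chi_2> = 1 (norm-1 confirms irreducibility).

Working: Compute term by term over conjugacy classes (|C| * chi_2(C) * conj(chi_2(C))):
  1*(1)*conj(1) + 1*(-1)*conj(-1) + 1*(1)*conj(1) + 1*(-1)*conj(-1)
  = (1) + (1) + (1) + (1)
  = 4.
(Exp terms are combined using exp(i*s)*conj(exp(i*t)) = exp(i*(s-t)), and sums of them are collapsed using the identity that for every m > 1 the m distinct m-th roots of unity sum to 0, e.g. 1 + exp(2*I*pi/3) + exp(-2*I*pi/3) = 0.)
Dividing by |G| = 4 gives 4/4 = 1, matching the row-orthogonality relation <chi_2, chi_2> = [chi_2 = chi_2].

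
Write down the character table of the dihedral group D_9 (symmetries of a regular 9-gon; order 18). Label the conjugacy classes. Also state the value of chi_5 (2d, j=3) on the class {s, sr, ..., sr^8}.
Conjugacy classes: {e} of size 1, {r^1, r^8} of size 2, {r^2, r^7} of size 2, {r^3, r^6} of size 2, {r^4, r^5} of size 2, {s, sr, ..., sr^8} of size 9.
Character table:
  irrep \ class              {e} (size 1)  {r^1, r^8} (size 2)  {r^2, r^7} (size 2)  {r^3, r^6} (size 2)  {r^4, r^5} (size 2)  {s, sr, ..., sr^8} (size 9)
  chi_1 (triv)               1             1                    1                    1                    1                    1                          
  chi_2 (sign: r->1, s->-1)  1             1                    1                    1                    1                    -1                         
  chi_3 (2d, j=1)            2             2*cos(2*pi/9)        2*cos(4*pi/9)        -1                   -2*cos(pi/9)         0                          
  chi_4 (2d, j=2)            2             2*cos(4*pi/9)        -2*cos(pi/9)         -1                   2*cos(2*pi/9)        0                          
  chi_5 (2d, j=3)            2             -1                   -1                   2                    -1                   0                          
  chi_6 (2d, j=4)            2             -2*cos(pi/9)         2*cos(2*pi/9)        -1                   2*cos(4*pi/9)        0                          

Spot check: chi_5 (2d, j=3) on {s, sr, ..., sr^8} = 0.

Why: D_9 has order 2*9 = 18 with 6 conjugacy classes, hence 6 irreducibles. Sum of squared dims 1 + 1 + 4 + 4 + 4 + 4 = 18 = |G|. Linear characters come from the abelianisation; the 2-dimensional irreps have character r^k -> 2*cos(2*pi*j*k/9), reflections -> 0.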